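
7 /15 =0.47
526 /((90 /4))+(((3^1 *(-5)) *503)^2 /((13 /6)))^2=5249911604068190288 /7605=690323682323233.44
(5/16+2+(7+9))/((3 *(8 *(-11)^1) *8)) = -293/33792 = -0.01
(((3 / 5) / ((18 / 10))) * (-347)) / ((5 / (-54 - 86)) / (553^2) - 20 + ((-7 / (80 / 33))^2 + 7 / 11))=52293828294400 / 4984934152281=10.49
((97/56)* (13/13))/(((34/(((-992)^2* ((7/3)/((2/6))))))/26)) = 155113088/17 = 9124299.29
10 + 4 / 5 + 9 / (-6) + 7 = 163 / 10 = 16.30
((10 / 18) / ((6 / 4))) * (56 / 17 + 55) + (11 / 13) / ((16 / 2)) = 1035689 / 47736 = 21.70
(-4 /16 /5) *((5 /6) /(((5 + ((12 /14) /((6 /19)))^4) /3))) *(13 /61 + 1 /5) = -16807 /19293080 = -0.00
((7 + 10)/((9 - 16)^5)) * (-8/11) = 136/184877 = 0.00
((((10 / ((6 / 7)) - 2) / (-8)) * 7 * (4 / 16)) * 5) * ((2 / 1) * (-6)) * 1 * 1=1015 / 8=126.88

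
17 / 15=1.13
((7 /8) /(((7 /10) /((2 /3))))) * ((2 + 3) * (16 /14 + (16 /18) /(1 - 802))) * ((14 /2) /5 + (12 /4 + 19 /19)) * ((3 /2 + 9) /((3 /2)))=144040 /801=179.83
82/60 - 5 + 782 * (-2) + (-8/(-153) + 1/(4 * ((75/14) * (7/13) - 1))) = -58755803/37485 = -1567.45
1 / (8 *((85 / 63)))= 63 / 680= 0.09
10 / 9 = 1.11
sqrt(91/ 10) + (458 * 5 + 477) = sqrt(910)/ 10 + 2767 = 2770.02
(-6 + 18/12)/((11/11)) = -9/2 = -4.50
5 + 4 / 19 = 99 / 19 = 5.21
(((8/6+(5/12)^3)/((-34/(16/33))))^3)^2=205383281659753768921/3165918090184044673499012530176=0.00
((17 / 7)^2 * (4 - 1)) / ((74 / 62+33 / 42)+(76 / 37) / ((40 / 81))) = 4972245 / 1725073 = 2.88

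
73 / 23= 3.17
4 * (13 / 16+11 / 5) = 241 / 20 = 12.05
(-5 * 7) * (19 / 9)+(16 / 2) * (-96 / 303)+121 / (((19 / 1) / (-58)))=-7699273 / 17271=-445.79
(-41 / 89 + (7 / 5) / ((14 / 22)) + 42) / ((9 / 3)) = 6488 / 445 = 14.58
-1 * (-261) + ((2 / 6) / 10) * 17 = 7847 / 30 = 261.57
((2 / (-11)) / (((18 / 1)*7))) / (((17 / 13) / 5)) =-65 / 11781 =-0.01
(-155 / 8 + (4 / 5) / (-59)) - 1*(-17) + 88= 202043 / 2360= 85.61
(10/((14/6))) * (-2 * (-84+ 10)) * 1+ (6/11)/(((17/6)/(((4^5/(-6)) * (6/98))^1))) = 5793528/9163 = 632.27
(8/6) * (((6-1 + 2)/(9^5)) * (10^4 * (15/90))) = 140000/531441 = 0.26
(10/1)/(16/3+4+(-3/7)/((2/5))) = 1.21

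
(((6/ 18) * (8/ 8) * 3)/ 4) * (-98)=-49/ 2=-24.50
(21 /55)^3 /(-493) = -9261 /82022875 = -0.00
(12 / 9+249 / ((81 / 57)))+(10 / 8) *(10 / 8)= 25649 / 144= 178.12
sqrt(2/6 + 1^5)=2 * sqrt(3)/3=1.15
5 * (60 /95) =60 /19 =3.16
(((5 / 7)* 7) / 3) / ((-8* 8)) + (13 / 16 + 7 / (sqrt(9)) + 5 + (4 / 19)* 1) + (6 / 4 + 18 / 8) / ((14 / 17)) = 329003 / 25536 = 12.88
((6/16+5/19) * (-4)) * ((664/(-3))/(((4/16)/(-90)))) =-203393.68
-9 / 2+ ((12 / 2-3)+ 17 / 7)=13 / 14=0.93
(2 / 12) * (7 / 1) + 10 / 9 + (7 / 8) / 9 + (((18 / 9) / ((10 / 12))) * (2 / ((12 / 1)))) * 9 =239 / 40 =5.98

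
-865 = -865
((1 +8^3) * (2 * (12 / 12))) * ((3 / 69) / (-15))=-342 / 115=-2.97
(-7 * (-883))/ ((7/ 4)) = 3532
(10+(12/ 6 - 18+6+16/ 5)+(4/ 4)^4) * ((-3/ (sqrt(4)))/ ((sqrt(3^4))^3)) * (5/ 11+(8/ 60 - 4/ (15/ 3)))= 49/ 26730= 0.00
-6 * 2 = -12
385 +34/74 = 385.46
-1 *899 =-899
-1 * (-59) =59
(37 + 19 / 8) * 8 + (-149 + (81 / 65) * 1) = 10871 / 65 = 167.25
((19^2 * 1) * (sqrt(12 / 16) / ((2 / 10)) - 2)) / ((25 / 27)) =-19494 / 25 + 9747 * sqrt(3) / 10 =908.47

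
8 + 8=16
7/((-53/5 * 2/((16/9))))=-280/477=-0.59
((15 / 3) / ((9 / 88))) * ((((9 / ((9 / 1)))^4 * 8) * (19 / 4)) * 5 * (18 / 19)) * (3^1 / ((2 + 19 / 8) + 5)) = 2816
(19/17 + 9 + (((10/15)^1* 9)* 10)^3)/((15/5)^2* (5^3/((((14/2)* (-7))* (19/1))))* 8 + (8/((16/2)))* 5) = -3418792132/73865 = -46284.33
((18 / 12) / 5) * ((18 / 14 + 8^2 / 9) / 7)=529 / 1470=0.36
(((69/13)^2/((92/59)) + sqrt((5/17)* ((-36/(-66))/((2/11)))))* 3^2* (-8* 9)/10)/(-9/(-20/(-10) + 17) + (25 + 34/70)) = -131570649/2810977-43092* sqrt(255)/282761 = -49.24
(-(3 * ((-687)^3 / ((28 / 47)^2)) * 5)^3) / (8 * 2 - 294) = -1240142406284026047375881323511314442625 / 133965504512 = -9257177142739308100489478000.00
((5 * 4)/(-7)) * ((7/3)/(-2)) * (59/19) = 590/57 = 10.35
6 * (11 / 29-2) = -282 / 29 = -9.72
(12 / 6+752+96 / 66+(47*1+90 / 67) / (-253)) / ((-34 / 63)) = -73323243 / 52394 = -1399.46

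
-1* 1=-1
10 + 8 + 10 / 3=64 / 3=21.33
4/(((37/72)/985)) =283680/37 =7667.03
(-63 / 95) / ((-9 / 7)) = 49 / 95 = 0.52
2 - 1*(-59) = 61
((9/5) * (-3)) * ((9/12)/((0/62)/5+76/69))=-5589/1520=-3.68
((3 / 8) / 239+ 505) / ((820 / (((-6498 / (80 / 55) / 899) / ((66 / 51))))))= -53330941179 / 22551810560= -2.36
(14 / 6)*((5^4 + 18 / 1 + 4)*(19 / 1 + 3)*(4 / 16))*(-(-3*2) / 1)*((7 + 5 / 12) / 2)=4433891 / 24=184745.46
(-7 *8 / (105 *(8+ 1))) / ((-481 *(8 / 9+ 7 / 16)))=128 / 1378065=0.00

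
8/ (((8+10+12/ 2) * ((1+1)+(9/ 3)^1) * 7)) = 1/ 105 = 0.01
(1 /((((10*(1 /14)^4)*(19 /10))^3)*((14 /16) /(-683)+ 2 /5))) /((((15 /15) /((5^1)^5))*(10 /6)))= 968048553808179200000 /24905029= 38869601549477.38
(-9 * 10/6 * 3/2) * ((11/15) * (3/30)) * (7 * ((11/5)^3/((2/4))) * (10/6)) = -102487/250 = -409.95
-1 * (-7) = 7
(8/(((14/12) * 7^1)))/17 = 48/833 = 0.06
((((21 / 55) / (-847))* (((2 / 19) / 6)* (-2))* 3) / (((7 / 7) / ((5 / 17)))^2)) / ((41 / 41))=30 / 7308521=0.00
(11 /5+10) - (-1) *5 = 86 /5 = 17.20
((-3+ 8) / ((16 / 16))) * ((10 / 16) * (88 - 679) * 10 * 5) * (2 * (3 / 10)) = -221625 / 4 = -55406.25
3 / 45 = 1 / 15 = 0.07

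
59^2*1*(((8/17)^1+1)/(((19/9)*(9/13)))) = 1131325/323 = 3502.55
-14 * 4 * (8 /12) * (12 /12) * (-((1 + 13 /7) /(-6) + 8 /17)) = -32 /153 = -0.21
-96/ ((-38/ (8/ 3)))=128/ 19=6.74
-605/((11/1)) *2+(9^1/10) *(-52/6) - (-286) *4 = 5131/5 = 1026.20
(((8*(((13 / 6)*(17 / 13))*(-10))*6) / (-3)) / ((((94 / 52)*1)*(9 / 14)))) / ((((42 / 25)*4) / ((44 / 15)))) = 1944800 / 11421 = 170.28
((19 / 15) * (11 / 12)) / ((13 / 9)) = 209 / 260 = 0.80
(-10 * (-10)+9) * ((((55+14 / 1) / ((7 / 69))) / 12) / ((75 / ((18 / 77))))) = 518949 / 26950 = 19.26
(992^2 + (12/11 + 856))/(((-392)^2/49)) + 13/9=24488909/77616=315.51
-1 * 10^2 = -100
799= 799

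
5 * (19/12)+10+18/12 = 233/12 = 19.42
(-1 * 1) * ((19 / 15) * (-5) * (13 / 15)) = 247 / 45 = 5.49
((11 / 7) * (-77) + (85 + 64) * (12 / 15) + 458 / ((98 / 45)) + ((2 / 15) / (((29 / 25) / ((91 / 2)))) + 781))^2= 449558643028804 / 454329225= 989499.72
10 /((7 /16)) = 160 /7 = 22.86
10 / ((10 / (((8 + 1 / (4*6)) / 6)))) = 1.34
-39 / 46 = -0.85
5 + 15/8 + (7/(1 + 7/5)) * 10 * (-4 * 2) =-226.46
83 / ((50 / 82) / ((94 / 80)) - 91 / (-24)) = 3838584 / 199357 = 19.25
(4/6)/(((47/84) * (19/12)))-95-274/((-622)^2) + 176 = 14122110869/172743706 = 81.75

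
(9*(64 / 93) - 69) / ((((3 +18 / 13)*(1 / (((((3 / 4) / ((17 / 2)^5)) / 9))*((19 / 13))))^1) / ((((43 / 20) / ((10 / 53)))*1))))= -1479071 / 3301167525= -0.00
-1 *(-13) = 13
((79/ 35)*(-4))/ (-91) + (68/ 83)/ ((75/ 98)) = 4638388/ 3965325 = 1.17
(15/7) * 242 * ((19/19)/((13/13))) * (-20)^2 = 1452000/7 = 207428.57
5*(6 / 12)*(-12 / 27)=-1.11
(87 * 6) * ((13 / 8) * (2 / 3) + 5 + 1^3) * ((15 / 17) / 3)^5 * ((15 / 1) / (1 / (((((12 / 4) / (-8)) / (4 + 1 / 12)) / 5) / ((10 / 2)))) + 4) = 525534375 / 16370116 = 32.10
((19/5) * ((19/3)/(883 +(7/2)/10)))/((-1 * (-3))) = 1444/159003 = 0.01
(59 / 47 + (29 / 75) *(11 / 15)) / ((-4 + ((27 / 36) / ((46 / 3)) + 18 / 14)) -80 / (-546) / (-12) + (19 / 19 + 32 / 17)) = 3308748352 / 440278375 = 7.52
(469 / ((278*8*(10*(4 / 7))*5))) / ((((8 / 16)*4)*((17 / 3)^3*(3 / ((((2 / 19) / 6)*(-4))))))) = -9849 / 20760372800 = -0.00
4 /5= 0.80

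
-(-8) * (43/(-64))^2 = 3.61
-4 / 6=-2 / 3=-0.67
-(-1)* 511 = 511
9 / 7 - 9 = -54 / 7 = -7.71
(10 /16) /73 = 5 /584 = 0.01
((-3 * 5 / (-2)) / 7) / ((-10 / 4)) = -3 / 7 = -0.43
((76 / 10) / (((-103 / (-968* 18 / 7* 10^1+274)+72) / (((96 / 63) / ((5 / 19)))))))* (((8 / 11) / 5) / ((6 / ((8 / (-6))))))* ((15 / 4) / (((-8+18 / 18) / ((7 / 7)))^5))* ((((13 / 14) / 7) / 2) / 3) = 51757257344 / 531103590902894625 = 0.00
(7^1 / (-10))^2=49 / 100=0.49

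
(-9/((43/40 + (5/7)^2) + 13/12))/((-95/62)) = 2.20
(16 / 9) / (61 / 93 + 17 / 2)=992 / 5109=0.19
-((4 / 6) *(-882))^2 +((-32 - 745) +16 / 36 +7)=-3118622 / 9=-346513.56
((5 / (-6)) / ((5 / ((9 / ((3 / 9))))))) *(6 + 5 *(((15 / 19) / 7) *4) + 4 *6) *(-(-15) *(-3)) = 868725 / 133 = 6531.77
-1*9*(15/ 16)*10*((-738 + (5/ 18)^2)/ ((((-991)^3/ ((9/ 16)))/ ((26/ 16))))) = -233109825/ 3986400342016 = -0.00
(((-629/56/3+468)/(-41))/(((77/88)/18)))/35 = -93594/14063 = -6.66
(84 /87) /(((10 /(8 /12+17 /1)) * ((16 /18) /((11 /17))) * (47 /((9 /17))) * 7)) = 15741 /7878140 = 0.00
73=73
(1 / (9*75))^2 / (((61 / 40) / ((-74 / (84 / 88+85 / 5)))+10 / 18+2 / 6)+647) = 0.00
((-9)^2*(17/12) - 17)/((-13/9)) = -3519/52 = -67.67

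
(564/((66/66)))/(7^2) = 564/49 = 11.51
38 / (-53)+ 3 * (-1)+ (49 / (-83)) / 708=-11579105 / 3114492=-3.72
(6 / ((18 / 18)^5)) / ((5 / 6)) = 36 / 5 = 7.20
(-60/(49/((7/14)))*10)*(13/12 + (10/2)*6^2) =-54325/49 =-1108.67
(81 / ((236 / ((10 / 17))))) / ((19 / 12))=2430 / 19057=0.13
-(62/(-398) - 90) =17941/199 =90.16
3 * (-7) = -21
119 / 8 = 14.88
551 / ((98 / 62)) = 17081 / 49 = 348.59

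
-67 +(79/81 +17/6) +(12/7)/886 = -31743965/502362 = -63.19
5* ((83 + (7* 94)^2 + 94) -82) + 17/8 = 17322377/8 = 2165297.12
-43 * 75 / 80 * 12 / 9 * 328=-17630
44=44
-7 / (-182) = 1 / 26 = 0.04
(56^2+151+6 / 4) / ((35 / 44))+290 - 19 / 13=2012307 / 455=4422.65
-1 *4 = -4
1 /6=0.17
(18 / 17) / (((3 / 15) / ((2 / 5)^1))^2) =72 / 17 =4.24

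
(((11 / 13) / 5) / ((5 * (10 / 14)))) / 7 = 11 / 1625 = 0.01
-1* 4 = -4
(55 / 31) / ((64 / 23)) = 1265 / 1984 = 0.64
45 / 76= 0.59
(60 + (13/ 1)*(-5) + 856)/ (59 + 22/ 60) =25530/ 1781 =14.33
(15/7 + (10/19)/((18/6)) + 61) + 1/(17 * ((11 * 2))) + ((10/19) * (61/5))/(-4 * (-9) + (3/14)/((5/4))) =666452305/10495562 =63.50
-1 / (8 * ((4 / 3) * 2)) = -0.05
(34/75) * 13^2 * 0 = 0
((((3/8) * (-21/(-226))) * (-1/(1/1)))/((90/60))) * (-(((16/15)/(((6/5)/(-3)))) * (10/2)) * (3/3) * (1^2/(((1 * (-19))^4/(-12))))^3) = 60480/250104585854476193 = 0.00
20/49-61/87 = -1249/4263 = -0.29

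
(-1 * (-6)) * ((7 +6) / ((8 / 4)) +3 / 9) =41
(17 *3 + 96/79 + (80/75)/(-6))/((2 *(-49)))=-184993/348390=-0.53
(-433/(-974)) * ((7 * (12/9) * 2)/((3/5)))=60620/4383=13.83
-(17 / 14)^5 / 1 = -1419857 / 537824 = -2.64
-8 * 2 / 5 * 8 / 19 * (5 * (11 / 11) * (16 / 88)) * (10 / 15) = -512 / 627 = -0.82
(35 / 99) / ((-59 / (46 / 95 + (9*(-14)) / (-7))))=-12292 / 110979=-0.11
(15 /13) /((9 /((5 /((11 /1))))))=25 /429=0.06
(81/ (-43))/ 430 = -81/ 18490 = -0.00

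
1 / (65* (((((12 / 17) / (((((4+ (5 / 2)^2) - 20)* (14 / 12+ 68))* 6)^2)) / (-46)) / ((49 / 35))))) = -735352527 / 32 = -22979766.47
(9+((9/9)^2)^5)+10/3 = 40/3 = 13.33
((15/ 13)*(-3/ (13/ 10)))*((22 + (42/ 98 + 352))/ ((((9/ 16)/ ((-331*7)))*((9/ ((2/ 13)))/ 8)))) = 11104652800/ 19773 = 561606.88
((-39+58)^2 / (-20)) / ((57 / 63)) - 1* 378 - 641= -20779 / 20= -1038.95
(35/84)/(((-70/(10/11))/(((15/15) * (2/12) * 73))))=-365/5544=-0.07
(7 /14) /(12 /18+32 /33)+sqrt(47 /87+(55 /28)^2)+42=sqrt(26102001) /2436+1523 /36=44.40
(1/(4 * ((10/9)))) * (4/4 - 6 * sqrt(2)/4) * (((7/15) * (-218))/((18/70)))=-5341/60 + 5341 * sqrt(2)/40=99.82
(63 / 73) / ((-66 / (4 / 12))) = -7 / 1606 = -0.00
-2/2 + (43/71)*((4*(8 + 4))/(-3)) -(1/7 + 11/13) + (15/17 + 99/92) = -98227833/10105004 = -9.72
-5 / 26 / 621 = -5 / 16146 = -0.00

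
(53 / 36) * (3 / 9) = 53 / 108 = 0.49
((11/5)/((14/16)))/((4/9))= 198/35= 5.66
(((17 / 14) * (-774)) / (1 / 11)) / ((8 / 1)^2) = -72369 / 448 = -161.54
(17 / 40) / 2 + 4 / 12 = 131 / 240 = 0.55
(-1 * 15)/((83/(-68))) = 1020/83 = 12.29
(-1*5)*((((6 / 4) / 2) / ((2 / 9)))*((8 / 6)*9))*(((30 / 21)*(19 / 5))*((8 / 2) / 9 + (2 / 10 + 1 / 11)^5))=-490.86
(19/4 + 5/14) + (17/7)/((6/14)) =905/84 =10.77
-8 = -8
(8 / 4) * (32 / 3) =64 / 3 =21.33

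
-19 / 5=-3.80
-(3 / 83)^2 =-9 / 6889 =-0.00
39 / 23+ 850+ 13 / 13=19612 / 23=852.70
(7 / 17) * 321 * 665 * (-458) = -684368790 / 17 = -40256987.65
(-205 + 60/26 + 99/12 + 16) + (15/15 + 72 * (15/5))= 2005/52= 38.56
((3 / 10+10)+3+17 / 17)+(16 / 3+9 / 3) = 679 / 30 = 22.63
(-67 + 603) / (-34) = -15.76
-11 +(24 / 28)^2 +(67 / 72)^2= -2387591 / 254016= -9.40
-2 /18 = -1 /9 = -0.11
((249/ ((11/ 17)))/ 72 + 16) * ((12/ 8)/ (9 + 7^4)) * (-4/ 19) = -0.00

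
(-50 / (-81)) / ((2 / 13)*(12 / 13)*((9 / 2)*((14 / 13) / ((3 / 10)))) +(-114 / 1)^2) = 54925 / 1156568706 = 0.00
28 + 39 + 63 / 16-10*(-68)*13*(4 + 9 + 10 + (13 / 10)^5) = 2362132387 / 10000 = 236213.24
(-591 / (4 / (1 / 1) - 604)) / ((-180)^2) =197 / 6480000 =0.00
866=866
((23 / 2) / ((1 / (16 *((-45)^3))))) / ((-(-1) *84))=-1397250 / 7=-199607.14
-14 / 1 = -14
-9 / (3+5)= -9 / 8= -1.12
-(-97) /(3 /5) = 161.67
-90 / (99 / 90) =-900 / 11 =-81.82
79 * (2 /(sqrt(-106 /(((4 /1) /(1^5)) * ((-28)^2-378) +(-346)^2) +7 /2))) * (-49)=-3871 * sqrt(357770990) /17691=-4138.79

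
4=4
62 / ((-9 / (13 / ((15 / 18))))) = -1612 / 15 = -107.47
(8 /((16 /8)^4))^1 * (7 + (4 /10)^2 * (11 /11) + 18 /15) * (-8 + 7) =-209 /50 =-4.18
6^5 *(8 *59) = 3670272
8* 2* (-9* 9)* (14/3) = -6048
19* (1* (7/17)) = 133/17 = 7.82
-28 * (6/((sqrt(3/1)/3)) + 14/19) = -168 * sqrt(3)-392/19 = -311.62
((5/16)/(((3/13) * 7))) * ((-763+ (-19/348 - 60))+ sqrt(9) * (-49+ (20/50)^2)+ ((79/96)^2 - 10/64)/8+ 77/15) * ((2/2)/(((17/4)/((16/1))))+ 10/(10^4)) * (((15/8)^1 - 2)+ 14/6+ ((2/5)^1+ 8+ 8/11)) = -23774451254814668759/2985374515200000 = -7963.64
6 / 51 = 2 / 17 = 0.12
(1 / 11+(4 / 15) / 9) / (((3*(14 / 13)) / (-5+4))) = -2327 / 62370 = -0.04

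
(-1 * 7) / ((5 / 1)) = -7 / 5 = -1.40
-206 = -206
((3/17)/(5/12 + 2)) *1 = 36/493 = 0.07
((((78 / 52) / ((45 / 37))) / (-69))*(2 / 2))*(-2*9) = 37 / 115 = 0.32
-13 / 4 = -3.25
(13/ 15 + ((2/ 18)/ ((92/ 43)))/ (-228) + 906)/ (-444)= -856009369/ 419100480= -2.04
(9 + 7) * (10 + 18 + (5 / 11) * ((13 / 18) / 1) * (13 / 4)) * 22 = 92084 / 9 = 10231.56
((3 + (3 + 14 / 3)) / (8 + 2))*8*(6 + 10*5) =7168 / 15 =477.87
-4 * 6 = -24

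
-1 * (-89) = 89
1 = 1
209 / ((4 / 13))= 2717 / 4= 679.25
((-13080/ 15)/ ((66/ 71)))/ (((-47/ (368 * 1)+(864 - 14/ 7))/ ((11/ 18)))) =-5695904/ 8563563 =-0.67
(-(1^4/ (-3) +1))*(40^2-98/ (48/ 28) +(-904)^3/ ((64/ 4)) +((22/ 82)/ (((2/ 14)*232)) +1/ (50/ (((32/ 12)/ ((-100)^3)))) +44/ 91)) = 31222958836751858983/ 1014365625000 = 30780773.78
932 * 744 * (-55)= -38137440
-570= -570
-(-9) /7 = 9 /7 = 1.29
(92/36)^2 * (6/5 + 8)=24334/405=60.08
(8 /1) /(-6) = -4 /3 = -1.33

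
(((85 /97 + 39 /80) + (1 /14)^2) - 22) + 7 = -5183093 /380240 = -13.63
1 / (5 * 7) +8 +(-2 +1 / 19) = 4044 / 665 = 6.08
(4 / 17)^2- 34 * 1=-9810 / 289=-33.94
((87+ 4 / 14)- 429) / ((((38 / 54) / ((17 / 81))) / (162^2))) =-355728672 / 133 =-2674651.67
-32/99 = -0.32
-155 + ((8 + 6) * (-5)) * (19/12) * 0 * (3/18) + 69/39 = -153.23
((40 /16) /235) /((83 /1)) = 1 /7802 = 0.00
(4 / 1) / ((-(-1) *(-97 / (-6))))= 24 / 97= 0.25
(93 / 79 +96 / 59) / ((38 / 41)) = 535911 / 177118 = 3.03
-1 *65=-65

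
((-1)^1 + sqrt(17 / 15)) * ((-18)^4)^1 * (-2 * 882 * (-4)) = 47836053.27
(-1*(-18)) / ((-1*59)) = -18 / 59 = -0.31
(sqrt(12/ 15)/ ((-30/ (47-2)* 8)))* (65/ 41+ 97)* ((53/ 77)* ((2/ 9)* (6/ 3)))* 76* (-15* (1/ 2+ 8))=69194998* sqrt(5)/ 3157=49010.05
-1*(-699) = 699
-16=-16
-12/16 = -3/4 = -0.75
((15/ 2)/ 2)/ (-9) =-5/ 12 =-0.42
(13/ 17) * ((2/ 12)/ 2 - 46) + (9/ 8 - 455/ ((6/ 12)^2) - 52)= -777643/ 408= -1905.99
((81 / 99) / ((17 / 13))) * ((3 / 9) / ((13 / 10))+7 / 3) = 303 / 187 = 1.62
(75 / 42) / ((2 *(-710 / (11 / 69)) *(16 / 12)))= -55 / 365792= -0.00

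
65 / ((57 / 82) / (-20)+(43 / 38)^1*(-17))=-2025400 / 600503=-3.37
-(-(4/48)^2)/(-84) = -1/12096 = -0.00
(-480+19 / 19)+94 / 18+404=-69.78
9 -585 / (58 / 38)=-10854 / 29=-374.28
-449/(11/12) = -5388/11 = -489.82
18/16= 9/8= 1.12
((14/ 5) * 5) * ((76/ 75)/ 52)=266/ 975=0.27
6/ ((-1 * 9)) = -2/ 3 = -0.67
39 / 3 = 13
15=15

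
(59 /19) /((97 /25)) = 0.80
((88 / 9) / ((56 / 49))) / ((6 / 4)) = 5.70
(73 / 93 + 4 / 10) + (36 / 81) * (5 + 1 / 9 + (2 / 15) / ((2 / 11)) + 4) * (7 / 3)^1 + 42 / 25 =2462161 / 188325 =13.07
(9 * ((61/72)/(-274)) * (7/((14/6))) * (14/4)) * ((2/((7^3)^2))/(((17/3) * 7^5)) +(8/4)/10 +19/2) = -596691959265861/210523153574720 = -2.83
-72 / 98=-36 / 49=-0.73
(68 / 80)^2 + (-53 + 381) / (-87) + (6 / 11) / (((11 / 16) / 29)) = 84050303 / 4210800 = 19.96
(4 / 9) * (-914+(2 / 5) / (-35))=-639808 / 1575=-406.23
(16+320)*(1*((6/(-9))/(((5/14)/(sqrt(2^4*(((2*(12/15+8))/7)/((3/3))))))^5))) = -5570438365184*sqrt(770)/390625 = -395707882.22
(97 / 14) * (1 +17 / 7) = 1164 / 49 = 23.76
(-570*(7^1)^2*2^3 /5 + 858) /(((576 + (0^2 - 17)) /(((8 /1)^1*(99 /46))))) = -17356680 /12857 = -1349.98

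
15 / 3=5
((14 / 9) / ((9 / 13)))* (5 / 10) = 91 / 81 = 1.12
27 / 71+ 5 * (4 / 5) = 311 / 71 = 4.38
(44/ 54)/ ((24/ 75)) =275/ 108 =2.55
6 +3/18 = 37/6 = 6.17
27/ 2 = 13.50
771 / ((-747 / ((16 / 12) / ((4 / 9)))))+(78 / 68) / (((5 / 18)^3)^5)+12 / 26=141952690416048895779121 / 559783935546875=253584787.63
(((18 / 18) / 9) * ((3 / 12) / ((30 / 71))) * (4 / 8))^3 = 357911 / 10077696000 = 0.00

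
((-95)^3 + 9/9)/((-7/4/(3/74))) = 734892/37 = 19861.95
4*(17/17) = 4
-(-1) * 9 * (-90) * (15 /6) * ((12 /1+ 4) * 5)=-162000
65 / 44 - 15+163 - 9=6181 / 44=140.48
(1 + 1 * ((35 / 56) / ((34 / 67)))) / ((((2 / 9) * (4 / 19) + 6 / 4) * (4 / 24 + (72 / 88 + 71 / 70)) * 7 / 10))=85632525 / 83059348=1.03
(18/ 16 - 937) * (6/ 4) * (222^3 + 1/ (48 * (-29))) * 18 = -1026238967171145/ 3712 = -276465239000.85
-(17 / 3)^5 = -1419857 / 243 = -5843.03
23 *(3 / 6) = 11.50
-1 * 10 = -10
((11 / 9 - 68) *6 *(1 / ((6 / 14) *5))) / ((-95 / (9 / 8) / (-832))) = -875056 / 475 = -1842.22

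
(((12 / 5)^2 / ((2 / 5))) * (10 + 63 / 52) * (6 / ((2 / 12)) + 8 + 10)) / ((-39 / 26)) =-377784 / 65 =-5812.06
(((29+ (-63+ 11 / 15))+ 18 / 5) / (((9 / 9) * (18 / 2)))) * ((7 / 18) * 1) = -623 / 486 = -1.28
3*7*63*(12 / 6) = 2646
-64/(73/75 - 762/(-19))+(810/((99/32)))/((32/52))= 272949960/643907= 423.90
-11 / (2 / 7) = -77 / 2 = -38.50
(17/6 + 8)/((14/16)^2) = 2080/147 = 14.15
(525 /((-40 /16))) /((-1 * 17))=210 /17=12.35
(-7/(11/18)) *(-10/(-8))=-315/22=-14.32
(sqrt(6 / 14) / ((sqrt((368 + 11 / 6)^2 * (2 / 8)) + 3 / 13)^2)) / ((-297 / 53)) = -143312 * sqrt(21) / 192706596159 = -0.00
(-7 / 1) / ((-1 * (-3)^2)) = 7 / 9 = 0.78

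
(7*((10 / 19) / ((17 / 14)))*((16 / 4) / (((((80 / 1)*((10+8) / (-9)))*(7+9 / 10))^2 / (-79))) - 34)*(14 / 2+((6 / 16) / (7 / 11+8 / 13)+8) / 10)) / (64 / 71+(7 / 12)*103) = -201171589880625 / 15188797871168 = -13.24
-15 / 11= -1.36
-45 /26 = -1.73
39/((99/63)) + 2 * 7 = 427/11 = 38.82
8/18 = 4/9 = 0.44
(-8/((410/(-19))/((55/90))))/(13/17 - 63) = -3553/976005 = -0.00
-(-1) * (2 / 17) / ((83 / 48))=96 / 1411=0.07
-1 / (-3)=1 / 3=0.33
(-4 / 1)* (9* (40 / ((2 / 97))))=-69840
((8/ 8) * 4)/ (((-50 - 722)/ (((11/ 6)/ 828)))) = -11/ 958824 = -0.00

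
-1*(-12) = 12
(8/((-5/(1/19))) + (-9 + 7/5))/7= -146/133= -1.10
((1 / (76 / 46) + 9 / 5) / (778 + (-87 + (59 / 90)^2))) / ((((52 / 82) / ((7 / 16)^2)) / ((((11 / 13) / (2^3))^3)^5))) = 221892895524216884651145 / 91111259604729071741860003962807274962944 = 0.00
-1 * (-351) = 351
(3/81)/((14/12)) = 2/63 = 0.03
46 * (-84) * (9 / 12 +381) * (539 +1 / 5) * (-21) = 83513242512 / 5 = 16702648502.40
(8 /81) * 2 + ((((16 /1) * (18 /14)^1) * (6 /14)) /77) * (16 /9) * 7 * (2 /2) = 70832 /43659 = 1.62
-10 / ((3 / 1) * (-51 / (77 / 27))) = 770 / 4131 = 0.19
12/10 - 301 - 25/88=-132037/440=-300.08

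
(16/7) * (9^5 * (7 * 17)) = 16061328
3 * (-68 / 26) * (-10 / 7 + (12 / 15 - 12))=3468 / 35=99.09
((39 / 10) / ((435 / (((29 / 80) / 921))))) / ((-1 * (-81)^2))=-13 / 24170724000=-0.00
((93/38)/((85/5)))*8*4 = 1488/323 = 4.61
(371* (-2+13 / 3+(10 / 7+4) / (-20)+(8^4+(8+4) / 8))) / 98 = 11407031 / 735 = 15519.77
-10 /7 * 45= -450 /7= -64.29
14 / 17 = 0.82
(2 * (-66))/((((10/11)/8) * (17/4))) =-23232/85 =-273.32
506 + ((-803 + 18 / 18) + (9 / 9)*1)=-295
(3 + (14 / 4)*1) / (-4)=-13 / 8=-1.62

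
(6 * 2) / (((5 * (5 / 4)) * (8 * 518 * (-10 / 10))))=-3 / 6475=-0.00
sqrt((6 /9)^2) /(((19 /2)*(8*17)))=1 /1938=0.00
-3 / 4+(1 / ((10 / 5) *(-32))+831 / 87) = 16307 / 1856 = 8.79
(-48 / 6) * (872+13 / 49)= -341928 / 49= -6978.12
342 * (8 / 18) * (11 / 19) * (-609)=-53592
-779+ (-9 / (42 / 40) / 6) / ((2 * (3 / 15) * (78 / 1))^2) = -66352229 / 85176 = -779.00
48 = 48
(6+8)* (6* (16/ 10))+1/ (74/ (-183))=48813/ 370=131.93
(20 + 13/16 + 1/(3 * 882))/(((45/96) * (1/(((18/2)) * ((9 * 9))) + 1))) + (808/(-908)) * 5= 39.89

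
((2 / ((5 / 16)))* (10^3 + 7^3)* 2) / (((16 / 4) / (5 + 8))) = 55868.80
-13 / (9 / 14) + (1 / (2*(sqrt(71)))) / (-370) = -182 / 9 -sqrt(71) / 52540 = -20.22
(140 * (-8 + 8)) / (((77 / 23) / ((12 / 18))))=0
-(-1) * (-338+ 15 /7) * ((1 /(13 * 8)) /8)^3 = -2351 /4031512576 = -0.00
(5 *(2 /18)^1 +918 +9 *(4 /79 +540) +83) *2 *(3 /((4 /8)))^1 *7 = 492408.95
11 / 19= 0.58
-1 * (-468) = 468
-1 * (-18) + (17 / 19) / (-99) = 33841 / 1881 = 17.99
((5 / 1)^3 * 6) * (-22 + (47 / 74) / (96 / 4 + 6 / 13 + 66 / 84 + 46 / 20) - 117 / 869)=-2227773336875 / 134335234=-16583.69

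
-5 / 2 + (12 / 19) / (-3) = -103 / 38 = -2.71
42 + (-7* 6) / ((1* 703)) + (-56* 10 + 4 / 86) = -15659022 / 30229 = -518.01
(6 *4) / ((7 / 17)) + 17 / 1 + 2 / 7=529 / 7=75.57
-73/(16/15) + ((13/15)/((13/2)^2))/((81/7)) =-17295077/252720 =-68.44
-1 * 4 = -4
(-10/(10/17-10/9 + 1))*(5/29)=-7650/2117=-3.61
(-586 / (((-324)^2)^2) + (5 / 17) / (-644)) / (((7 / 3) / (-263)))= 1811616930163 / 35188570779264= 0.05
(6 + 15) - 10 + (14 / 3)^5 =540497 / 243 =2224.27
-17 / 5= -3.40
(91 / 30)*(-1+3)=91 / 15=6.07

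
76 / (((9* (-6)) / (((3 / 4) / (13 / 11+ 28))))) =-209 / 5778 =-0.04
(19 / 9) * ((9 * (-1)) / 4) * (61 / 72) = -1159 / 288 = -4.02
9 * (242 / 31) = 2178 / 31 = 70.26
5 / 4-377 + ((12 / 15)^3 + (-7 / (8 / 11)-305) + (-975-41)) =-1705863 / 1000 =-1705.86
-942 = -942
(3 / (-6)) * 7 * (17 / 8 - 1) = -63 / 16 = -3.94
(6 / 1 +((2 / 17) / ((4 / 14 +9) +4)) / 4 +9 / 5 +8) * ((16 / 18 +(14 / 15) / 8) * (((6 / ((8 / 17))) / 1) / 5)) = 40.52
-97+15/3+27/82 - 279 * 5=-121907/82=-1486.67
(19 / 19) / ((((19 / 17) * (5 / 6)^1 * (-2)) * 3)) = -17 / 95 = -0.18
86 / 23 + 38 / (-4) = -265 / 46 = -5.76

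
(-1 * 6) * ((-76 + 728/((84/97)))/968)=-1147/242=-4.74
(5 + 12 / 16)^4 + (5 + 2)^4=894497 / 256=3494.13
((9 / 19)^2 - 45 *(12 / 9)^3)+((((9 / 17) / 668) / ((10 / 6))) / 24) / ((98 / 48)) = -320725945699 / 3013144260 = -106.44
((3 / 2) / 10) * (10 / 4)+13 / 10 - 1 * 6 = -173 / 40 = -4.32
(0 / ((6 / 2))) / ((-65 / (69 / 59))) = 0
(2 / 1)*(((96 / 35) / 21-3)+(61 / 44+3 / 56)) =-30819 / 10780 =-2.86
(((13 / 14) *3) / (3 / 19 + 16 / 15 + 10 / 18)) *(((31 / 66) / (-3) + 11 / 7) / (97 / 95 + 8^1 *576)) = 690222975 / 1436797971224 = 0.00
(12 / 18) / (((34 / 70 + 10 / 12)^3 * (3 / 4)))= 8232000 / 21253933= 0.39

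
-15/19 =-0.79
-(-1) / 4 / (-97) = -1 / 388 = -0.00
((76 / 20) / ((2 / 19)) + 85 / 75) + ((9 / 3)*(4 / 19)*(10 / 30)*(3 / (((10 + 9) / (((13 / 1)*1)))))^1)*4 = 421957 / 10830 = 38.96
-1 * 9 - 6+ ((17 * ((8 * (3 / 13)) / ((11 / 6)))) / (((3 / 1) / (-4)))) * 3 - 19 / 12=-145961 / 1716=-85.06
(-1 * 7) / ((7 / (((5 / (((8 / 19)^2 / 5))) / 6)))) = -23.50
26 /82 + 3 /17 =344 /697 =0.49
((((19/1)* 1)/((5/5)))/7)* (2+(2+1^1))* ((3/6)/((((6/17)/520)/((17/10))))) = 356915/21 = 16995.95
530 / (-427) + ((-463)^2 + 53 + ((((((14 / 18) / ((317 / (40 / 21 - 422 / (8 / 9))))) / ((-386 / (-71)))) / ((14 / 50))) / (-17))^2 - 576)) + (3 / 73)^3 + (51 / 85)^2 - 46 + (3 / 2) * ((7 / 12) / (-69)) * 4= 7214506675988659940543199336612059 / 33744331401313125149755934400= 213799.07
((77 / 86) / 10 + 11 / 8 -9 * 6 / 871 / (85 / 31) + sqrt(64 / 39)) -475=-12060596023 / 25468040 + 8 * sqrt(39) / 39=-472.28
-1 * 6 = -6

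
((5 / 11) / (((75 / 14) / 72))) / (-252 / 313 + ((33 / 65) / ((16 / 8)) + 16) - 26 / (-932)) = 318553872 / 807017101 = 0.39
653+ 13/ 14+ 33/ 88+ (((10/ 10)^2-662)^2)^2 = 10690397810137/ 56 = 190899960895.30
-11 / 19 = -0.58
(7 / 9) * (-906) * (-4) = 8456 / 3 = 2818.67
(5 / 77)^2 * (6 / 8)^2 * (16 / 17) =225 / 100793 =0.00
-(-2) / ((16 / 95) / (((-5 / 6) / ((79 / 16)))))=-2.00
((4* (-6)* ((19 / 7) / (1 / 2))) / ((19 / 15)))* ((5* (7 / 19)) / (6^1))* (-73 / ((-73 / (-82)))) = 49200 / 19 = 2589.47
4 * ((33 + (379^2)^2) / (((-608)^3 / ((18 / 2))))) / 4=-826.21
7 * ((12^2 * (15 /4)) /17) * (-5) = -1111.76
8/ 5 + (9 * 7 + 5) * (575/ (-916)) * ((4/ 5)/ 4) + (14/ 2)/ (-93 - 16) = -873802/ 124805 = -7.00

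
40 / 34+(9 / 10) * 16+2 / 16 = 10677 / 680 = 15.70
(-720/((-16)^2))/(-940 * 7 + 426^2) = -45/2798336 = -0.00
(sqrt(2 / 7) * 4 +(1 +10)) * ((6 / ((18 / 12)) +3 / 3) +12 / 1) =68 * sqrt(14) / 7 +187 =223.35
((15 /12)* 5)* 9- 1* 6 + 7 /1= 229 /4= 57.25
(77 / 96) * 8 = 6.42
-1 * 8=-8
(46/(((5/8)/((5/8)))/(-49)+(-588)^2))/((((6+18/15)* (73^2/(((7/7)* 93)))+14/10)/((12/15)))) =12152/47262976525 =0.00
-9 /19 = -0.47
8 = 8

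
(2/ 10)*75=15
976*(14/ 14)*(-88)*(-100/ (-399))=-8588800/ 399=-21525.81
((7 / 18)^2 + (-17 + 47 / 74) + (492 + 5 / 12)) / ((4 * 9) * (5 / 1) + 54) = 2854361 / 1402596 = 2.04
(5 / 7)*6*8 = 240 / 7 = 34.29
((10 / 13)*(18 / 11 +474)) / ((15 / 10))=34880 / 143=243.92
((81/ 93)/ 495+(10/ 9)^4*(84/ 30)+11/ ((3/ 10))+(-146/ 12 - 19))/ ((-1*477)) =-218570921/ 10671925770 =-0.02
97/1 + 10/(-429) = 41603/429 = 96.98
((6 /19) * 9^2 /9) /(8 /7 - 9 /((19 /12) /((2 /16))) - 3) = -756 /683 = -1.11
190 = 190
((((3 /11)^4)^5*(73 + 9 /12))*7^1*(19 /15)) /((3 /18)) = 27360797194647 /1345499989865120018402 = 0.00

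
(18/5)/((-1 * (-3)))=6/5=1.20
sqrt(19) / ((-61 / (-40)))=40 * sqrt(19) / 61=2.86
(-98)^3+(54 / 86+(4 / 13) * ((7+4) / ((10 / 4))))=-941190.02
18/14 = 9/7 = 1.29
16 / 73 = 0.22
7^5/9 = 16807/9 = 1867.44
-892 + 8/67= -891.88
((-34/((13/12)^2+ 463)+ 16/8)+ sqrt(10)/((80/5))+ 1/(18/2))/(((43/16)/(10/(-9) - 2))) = -549209920/232807203 - 28 * sqrt(10)/387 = -2.59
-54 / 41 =-1.32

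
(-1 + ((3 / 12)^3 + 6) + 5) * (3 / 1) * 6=5769 / 32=180.28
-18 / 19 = -0.95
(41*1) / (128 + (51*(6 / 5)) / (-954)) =10865 / 33903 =0.32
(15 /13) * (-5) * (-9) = 51.92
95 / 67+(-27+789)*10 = 510635 / 67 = 7621.42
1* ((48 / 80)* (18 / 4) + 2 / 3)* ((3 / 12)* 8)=101 / 15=6.73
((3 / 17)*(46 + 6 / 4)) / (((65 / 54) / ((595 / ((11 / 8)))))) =430920 / 143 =3013.43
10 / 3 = 3.33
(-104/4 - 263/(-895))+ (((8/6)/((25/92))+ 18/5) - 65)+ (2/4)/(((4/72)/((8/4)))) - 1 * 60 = -124.20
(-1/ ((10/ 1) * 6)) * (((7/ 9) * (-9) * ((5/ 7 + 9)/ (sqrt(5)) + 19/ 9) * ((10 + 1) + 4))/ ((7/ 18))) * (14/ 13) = 133/ 13 + 612 * sqrt(5)/ 65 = 31.28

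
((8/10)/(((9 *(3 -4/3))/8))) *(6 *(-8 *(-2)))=1024/25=40.96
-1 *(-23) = 23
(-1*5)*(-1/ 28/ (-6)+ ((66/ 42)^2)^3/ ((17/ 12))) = -2552476435/ 48000792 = -53.18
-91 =-91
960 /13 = 73.85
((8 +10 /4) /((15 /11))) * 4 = 154 /5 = 30.80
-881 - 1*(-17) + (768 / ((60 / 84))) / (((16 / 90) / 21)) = 126144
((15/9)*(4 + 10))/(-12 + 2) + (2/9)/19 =-397/171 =-2.32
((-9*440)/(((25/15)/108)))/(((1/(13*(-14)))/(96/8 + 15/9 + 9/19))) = 12547446912/19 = 660391942.74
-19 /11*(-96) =1824 /11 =165.82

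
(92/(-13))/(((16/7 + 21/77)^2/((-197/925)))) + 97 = 230331193/2368925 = 97.23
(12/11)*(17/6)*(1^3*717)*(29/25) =706962/275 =2570.77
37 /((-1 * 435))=-37 /435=-0.09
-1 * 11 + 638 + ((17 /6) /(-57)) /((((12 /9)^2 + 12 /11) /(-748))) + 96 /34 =642.78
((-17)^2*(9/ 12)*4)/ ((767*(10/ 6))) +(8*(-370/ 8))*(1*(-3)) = 4259451/ 3835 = 1110.68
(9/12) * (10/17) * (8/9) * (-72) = -28.24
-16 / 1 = -16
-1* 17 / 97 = -17 / 97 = -0.18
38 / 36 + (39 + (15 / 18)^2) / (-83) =575 / 996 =0.58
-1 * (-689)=689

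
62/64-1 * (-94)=3039/32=94.97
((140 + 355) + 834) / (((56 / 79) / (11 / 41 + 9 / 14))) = 54910293 / 32144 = 1708.26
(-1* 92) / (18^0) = -92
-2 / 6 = -1 / 3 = -0.33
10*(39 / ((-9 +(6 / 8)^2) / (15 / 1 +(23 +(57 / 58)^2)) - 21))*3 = -204486360 / 3708113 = -55.15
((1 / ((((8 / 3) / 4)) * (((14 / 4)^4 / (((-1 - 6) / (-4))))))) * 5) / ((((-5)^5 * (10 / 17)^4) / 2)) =-250563 / 535937500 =-0.00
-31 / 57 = -0.54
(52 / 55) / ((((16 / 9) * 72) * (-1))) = -13 / 1760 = -0.01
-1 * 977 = -977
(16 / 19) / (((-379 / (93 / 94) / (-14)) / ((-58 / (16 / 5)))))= -188790 / 338447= -0.56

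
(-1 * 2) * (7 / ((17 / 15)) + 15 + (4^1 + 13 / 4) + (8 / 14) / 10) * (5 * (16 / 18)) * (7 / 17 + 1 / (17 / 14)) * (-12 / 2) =542328 / 289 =1876.57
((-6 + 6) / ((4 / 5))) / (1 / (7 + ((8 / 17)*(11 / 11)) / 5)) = 0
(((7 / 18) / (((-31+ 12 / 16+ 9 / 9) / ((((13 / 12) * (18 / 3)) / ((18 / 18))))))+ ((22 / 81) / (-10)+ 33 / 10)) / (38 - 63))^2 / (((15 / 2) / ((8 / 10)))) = 13323122 / 7688671875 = 0.00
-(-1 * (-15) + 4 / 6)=-47 / 3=-15.67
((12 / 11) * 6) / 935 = 72 / 10285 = 0.01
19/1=19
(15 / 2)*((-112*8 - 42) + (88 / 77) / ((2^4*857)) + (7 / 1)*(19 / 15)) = -167216111 / 23996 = -6968.50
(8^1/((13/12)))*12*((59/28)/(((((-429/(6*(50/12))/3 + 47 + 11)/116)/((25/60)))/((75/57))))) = 513300000/2259803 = 227.14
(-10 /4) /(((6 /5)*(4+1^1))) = -5 /12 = -0.42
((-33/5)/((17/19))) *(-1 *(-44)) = -27588/85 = -324.56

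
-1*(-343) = 343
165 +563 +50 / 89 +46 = 68936 / 89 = 774.56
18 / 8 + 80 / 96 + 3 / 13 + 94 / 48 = 1645 / 312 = 5.27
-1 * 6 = -6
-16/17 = -0.94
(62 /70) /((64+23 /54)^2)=90396 /423620435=0.00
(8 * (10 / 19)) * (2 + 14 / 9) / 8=320 / 171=1.87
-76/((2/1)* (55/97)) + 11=-3081/55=-56.02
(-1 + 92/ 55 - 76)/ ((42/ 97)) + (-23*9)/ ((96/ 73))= -4082557/ 12320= -331.38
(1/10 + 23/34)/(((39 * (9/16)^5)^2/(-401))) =-9699891580239872/150262973761095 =-64.55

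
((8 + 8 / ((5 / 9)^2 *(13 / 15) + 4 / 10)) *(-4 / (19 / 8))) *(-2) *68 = 70537216 / 15409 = 4577.66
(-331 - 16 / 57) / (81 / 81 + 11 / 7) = -132181 / 1026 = -128.83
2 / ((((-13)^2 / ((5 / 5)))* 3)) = 2 / 507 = 0.00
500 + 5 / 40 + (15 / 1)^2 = 5801 / 8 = 725.12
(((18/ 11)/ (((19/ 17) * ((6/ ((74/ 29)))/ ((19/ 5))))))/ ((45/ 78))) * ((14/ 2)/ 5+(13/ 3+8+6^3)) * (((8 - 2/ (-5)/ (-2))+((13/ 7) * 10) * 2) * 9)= 48353348472/ 126875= 381110.14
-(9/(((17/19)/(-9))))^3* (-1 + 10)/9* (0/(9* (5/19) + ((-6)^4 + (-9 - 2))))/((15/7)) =0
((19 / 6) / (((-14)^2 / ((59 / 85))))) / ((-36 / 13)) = -14573 / 3598560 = -0.00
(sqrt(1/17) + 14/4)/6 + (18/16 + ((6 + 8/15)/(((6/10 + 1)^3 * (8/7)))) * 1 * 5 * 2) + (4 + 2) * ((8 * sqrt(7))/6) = sqrt(17)/102 + 16041/1024 + 8 * sqrt(7) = 36.87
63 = 63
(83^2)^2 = 47458321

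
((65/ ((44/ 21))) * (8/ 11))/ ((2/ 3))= 4095/ 121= 33.84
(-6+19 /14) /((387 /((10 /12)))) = -325 /32508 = -0.01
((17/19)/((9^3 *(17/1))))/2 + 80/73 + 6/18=2890315/2022246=1.43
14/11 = 1.27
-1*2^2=-4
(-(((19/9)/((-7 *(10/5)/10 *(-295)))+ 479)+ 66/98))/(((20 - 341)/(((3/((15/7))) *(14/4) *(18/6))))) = 12480757/568170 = 21.97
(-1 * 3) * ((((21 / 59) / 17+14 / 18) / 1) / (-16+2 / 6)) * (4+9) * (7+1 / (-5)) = 37492 / 2773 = 13.52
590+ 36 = 626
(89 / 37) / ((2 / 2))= 89 / 37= 2.41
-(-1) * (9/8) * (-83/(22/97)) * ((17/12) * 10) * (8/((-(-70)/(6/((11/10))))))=-6159015/1694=-3635.78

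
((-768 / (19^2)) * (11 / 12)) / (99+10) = -704 / 39349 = -0.02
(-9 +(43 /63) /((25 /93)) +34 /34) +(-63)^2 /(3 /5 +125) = 8618149 /329700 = 26.14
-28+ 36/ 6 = -22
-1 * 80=-80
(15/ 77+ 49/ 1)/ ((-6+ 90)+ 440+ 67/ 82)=310616/ 3313695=0.09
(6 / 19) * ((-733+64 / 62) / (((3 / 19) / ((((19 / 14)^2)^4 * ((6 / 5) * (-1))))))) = 1156122086889993 / 57186825920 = 20216.58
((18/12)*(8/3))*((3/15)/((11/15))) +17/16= 379/176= 2.15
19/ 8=2.38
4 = 4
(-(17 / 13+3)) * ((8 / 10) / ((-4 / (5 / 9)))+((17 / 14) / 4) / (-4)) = 0.81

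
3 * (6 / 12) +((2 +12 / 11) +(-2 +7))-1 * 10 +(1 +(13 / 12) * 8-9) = 17 / 66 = 0.26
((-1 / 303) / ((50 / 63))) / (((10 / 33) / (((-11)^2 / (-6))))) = 27951 / 101000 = 0.28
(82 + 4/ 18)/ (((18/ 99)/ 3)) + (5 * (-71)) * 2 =1940/ 3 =646.67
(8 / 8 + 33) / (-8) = -17 / 4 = -4.25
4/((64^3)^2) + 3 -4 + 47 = 790273982465/17179869184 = 46.00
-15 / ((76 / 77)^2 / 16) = -88935 / 361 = -246.36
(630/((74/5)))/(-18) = -175/74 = -2.36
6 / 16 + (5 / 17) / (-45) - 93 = -113381 / 1224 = -92.63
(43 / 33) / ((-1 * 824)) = -43 / 27192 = -0.00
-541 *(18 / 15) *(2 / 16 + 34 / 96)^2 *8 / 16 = -286189 / 3840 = -74.53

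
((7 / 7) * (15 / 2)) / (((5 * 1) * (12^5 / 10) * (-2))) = -5 / 165888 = -0.00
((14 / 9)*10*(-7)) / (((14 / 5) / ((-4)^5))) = 358400 / 9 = 39822.22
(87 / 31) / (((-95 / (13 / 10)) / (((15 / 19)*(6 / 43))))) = -10179 / 2406065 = -0.00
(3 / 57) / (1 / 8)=0.42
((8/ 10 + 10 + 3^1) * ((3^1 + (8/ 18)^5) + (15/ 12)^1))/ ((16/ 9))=23182367/ 699840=33.13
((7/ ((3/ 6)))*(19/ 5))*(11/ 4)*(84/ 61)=61446/ 305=201.46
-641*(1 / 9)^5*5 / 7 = -3205 / 413343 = -0.01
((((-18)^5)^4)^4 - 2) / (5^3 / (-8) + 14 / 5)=-1056477858464732743698966086253607622990791106115723001147680031331917974272478444691402406113616854960 / 513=-2059411030145677862960948000000000000000000000000000000000000000000000000000000000000000000000000000.00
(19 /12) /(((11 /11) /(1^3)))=19 /12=1.58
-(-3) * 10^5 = 300000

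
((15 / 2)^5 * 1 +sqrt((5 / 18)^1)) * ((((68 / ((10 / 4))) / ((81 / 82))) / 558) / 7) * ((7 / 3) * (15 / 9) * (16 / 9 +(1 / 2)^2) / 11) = 50881 * sqrt(10) / 60407127 +159003125 / 1325808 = 119.93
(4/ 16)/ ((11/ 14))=0.32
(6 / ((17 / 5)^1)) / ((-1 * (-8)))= 15 / 68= 0.22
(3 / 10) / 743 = 3 / 7430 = 0.00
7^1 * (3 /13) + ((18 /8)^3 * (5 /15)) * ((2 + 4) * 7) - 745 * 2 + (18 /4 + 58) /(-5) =-558029 /416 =-1341.42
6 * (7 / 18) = 7 / 3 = 2.33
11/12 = 0.92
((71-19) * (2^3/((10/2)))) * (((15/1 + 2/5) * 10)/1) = 64064/5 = 12812.80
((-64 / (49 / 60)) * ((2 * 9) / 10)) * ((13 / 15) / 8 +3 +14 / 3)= -268704 / 245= -1096.75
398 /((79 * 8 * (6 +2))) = 199 /2528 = 0.08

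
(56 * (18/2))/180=14/5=2.80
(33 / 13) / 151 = 33 / 1963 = 0.02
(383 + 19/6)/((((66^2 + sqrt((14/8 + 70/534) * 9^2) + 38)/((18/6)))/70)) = 126853989080/6873321773 - 3405990 * sqrt(10947)/6873321773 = 18.40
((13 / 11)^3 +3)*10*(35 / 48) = 541625 / 15972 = 33.91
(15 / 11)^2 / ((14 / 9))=2025 / 1694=1.20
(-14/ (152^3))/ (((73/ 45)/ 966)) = -152145/ 64090496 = -0.00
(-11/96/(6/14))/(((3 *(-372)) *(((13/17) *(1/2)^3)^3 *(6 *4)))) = 378301/33100002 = 0.01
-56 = -56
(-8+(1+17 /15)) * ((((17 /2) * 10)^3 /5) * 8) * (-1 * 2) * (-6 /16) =-4323440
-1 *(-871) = 871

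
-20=-20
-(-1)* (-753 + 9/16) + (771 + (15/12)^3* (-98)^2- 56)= 149763/8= 18720.38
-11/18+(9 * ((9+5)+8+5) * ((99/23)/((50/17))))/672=-189893/2318400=-0.08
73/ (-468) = -73/ 468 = -0.16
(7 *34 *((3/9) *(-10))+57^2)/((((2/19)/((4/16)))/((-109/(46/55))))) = -839138135/1104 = -760088.89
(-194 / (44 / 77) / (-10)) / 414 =679 / 8280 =0.08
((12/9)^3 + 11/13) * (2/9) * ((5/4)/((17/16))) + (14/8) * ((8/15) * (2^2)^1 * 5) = 1047616/53703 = 19.51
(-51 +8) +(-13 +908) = 852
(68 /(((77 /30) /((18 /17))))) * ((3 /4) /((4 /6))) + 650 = 52480 /77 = 681.56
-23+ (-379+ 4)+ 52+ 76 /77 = -26566 /77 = -345.01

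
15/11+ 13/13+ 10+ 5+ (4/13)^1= 2527/143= 17.67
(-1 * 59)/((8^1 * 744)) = -59/5952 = -0.01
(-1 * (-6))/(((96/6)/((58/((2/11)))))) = 957/8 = 119.62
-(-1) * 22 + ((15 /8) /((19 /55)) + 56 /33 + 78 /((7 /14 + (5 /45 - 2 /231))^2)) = 853442746033 /3497280600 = 244.03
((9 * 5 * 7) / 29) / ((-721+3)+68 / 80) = -0.02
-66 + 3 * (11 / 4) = -231 / 4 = -57.75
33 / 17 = 1.94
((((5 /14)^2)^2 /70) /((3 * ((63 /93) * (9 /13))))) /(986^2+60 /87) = 1460875 /8597563124274432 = 0.00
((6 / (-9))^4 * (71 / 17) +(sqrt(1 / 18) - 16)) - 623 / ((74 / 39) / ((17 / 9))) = -64742801 / 101898 +sqrt(2) / 6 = -635.13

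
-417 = -417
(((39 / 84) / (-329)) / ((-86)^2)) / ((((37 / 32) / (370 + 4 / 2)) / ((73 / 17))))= -706056 / 2678437363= -0.00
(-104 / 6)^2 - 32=2416 / 9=268.44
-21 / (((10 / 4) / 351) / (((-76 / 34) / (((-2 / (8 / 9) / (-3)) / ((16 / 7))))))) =1707264 / 85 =20085.46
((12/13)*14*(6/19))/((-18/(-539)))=30184/247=122.20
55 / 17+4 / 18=529 / 153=3.46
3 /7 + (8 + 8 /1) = 115 /7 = 16.43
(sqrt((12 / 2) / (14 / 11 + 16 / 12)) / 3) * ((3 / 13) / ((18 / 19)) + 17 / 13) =121 * sqrt(473) / 3354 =0.78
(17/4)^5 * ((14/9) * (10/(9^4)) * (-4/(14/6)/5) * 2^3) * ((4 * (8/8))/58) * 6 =-1419857/380538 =-3.73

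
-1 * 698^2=-487204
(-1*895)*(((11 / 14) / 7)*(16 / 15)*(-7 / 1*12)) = 63008 / 7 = 9001.14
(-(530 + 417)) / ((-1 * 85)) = 947 / 85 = 11.14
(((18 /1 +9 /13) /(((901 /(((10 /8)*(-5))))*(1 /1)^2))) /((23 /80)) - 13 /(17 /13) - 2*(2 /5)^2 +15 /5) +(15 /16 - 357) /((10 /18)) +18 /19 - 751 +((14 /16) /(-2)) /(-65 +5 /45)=-1672391129684597 /1195700521600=-1398.67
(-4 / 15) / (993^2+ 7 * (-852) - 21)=-1 / 3675240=-0.00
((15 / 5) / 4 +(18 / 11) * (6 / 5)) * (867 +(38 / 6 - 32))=125569 / 55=2283.07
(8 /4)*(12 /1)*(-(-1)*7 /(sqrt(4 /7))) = 84*sqrt(7) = 222.24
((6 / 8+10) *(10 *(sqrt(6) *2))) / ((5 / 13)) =559 *sqrt(6) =1369.26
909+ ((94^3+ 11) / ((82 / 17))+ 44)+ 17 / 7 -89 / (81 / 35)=8048738891 / 46494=173113.50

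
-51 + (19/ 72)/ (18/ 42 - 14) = -18367/ 360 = -51.02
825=825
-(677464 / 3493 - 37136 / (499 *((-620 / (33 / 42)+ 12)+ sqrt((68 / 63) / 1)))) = -194.04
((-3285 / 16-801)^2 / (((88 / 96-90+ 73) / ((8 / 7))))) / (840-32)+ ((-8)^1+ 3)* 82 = -4358200843 / 8732864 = -499.06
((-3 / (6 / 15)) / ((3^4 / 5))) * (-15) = 125 / 18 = 6.94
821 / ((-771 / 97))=-79637 / 771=-103.29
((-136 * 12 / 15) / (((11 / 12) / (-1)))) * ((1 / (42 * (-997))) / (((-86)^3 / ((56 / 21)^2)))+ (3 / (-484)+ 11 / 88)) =468628907422864 / 33234498847935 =14.10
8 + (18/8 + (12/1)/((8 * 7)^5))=1411250179/137682944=10.25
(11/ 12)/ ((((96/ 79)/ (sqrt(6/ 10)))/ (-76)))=-16511 * sqrt(15)/ 1440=-44.41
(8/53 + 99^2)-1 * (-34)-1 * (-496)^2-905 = -237085.85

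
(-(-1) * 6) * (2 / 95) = 12 / 95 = 0.13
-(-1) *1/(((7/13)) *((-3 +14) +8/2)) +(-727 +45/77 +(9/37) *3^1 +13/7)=-30927529/42735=-723.70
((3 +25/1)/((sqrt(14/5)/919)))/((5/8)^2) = 117632 * sqrt(70)/25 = 39367.20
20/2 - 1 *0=10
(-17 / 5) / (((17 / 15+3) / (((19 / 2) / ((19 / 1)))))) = -51 / 124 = -0.41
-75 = -75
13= 13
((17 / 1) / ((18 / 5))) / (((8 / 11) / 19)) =17765 / 144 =123.37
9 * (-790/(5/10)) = -14220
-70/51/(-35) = 2/51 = 0.04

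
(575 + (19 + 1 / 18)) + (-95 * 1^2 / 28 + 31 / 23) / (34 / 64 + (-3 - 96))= 5424866171 / 9131598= 594.08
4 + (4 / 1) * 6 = 28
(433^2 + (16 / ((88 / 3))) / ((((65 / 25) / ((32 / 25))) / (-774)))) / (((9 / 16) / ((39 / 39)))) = 2142496432 / 6435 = 332944.28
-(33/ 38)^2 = -1089/ 1444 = -0.75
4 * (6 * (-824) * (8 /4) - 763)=-42604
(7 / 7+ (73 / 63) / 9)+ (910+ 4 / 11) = 5684978 / 6237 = 911.49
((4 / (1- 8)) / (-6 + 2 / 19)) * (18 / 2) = 0.87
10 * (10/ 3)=100/ 3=33.33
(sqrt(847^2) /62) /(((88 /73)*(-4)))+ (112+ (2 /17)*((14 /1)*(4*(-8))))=1904315 /33728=56.46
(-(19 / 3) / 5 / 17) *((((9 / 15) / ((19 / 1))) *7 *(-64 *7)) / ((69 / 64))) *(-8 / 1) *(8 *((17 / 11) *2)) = -25690112 / 18975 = -1353.89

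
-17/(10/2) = -17/5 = -3.40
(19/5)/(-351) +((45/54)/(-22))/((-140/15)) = -0.01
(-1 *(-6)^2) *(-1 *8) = 288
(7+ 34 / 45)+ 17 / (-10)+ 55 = 1099 / 18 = 61.06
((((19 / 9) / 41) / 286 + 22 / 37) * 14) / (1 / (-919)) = -14940327283 / 1952379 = -7652.37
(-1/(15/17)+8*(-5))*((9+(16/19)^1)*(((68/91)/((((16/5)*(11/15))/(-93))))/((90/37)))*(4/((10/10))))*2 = 204525011/5187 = 39430.31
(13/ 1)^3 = 2197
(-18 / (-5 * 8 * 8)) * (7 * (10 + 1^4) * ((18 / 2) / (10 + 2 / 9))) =56133 / 14720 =3.81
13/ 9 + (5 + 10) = 148/ 9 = 16.44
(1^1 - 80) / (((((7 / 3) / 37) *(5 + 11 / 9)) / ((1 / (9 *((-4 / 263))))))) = 2306247 / 1568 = 1470.82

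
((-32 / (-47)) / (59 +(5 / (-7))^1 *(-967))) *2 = 7 / 3854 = 0.00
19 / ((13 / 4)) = 76 / 13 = 5.85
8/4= 2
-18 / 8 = -9 / 4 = -2.25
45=45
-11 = -11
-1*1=-1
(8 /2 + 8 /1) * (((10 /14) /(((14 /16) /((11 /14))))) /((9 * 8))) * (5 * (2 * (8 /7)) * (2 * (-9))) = -52800 /2401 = -21.99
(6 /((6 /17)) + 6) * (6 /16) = 69 /8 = 8.62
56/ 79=0.71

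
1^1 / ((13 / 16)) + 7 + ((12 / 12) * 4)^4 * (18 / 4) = 15083 / 13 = 1160.23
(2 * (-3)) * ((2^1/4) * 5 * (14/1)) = -210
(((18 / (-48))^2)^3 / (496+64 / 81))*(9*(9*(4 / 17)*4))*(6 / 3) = 4782969 / 5603983360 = 0.00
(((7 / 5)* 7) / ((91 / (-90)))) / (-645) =42 / 2795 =0.02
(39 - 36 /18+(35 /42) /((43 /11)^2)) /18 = 411083 /199692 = 2.06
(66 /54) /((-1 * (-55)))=0.02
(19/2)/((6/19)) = 361/12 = 30.08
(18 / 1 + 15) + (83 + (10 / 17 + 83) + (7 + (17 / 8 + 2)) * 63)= 122463 / 136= 900.46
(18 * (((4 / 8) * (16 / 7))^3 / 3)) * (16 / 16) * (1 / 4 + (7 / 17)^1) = 34560 / 5831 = 5.93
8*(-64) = -512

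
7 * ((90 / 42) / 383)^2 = 225 / 1026823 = 0.00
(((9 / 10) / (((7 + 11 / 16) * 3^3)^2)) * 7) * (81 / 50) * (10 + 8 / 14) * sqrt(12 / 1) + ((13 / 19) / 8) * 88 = 9472 * sqrt(3) / 1891125 + 143 / 19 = 7.53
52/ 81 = 0.64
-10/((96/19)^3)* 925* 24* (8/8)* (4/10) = -688.43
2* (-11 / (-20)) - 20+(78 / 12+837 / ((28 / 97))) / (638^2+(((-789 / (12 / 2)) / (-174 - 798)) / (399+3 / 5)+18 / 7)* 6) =-348493015216413 / 18445751556370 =-18.89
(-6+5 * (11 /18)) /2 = -53 /36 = -1.47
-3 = -3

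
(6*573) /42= 81.86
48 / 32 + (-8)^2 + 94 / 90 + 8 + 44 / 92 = 75.02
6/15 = 2/5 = 0.40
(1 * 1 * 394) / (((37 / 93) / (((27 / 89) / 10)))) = 494667 / 16465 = 30.04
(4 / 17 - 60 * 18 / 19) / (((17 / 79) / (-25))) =6576.38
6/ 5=1.20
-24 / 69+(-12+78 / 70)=-9043 / 805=-11.23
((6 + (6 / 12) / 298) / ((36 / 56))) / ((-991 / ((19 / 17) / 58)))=-475741 / 2620651932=-0.00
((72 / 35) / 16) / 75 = 3 / 1750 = 0.00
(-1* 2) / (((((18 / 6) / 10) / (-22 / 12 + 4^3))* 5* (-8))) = 373 / 36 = 10.36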